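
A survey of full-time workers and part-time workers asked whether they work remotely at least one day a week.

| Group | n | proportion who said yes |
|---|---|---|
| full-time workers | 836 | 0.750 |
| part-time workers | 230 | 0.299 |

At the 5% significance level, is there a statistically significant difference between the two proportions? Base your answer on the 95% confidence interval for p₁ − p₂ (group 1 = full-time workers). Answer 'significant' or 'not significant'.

significant

The two standard errors are √(0.7500×0.2500/836) = 0.01498 and √(0.2990×0.7010/230) = 0.03019.
Because the samples are independent, SE_diff = √(0.01498² + 0.03019²) = 0.03370.
Using z* = 1.960 for 95%, ME = 1.960 × 0.03370 = 0.06605.
p̂₁ − p̂₂ = 0.4510; interval 0.4510 ± 0.06605 gives (0.38495, 0.51705).
The interval (0.38495, 0.51705) does not contain 0, so the difference is significant.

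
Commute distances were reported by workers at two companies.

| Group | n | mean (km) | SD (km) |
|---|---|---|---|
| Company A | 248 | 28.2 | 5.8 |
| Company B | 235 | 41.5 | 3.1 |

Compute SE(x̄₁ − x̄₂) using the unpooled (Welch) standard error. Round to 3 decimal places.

Per-group SEs: s₁/√n₁ = 5.8/√248 = 0.3683, s₂/√n₂ = 3.1/√235 = 0.2022.
Unpooled SE of the difference: √(0.13564489 + 0.04088484) = 0.4202.

0.420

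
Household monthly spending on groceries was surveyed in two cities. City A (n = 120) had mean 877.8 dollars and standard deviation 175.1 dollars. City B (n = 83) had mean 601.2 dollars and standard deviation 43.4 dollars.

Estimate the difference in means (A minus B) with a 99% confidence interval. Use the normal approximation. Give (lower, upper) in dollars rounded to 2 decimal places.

Standard errors of each mean: 175.1/√120 = 15.9844 and 43.4/√83 = 4.7638.
SE(x̄₁ − x̄₂) = √(15.9844² + 4.7638²) = 16.6792 for independent samples with unequal variances.
With z* = 2.576, the margin is 2.576 × 16.6792 = 42.9656.
x̄₁ − x̄₂ = 877.8 − 601.2 = 276.6000; the interval is 276.6000 ± 42.9656 = (233.63, 319.57).

(233.63, 319.57)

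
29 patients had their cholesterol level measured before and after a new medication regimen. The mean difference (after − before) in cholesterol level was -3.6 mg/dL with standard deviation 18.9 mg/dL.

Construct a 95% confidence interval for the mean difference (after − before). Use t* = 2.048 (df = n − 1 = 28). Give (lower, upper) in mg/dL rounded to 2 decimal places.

This is a matched-pairs design, so SE = s_d/√n = 18.9/√29 = 3.5096.
Margin = 2.048 × 3.5096 = 7.1877; the interval is -3.6 ± 7.1877 = (-10.79, 3.59).

(-10.79, 3.59)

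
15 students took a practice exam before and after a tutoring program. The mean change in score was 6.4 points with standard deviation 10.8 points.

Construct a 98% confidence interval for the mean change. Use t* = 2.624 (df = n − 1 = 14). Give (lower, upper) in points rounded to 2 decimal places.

(-0.92, 13.72)

Paired design: SE = s_d/√n = 10.8/√15 = 2.7885.
t* = 2.624; margin of error = 2.624 × 2.7885 = 7.3170.
6.4 ± 7.3170 → (-0.92, 13.72).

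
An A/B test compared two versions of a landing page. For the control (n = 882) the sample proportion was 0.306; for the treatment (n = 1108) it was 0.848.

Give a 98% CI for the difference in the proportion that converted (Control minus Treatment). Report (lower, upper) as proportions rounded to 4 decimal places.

(-0.5860, -0.4980)

SE₁ = √(p̂₁(1−p̂₁)/n₁) = √(0.3060·0.6940/882) = 0.01552; SE₂ = √(0.8480·0.1520/1108) = 0.01079.
Independent samples: SE of the difference = √(SE₁² + SE₂²) = √(0.0002408704 + 0.0001164241) = 0.01890.
z* for 98% confidence is 2.326, so the margin of error is 2.326 × 0.01890 = 0.04396.
Point estimate p̂₁ − p̂₂ = 0.3060 − 0.8480 = -0.5420.
-0.5420 ± 0.04396 → (-0.5860, -0.4980).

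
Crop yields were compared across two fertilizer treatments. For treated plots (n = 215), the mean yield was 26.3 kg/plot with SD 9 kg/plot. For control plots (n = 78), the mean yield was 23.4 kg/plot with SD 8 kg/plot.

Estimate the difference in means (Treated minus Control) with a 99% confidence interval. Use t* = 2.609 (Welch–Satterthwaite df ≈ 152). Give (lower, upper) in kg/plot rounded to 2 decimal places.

(0.05, 5.75)

Standard errors of each mean: 9/√215 = 0.6138 and 8/√78 = 0.9058.
SE(x̄₁ − x̄₂) = √(0.6138² + 0.9058²) = 1.0942 for independent samples with unequal variances.
With t* = 2.609, the margin is 2.609 × 1.0942 = 2.8548.
x̄₁ − x̄₂ = 26.3 − 23.4 = 2.9000; the interval is 2.9000 ± 2.8548 = (0.05, 5.75).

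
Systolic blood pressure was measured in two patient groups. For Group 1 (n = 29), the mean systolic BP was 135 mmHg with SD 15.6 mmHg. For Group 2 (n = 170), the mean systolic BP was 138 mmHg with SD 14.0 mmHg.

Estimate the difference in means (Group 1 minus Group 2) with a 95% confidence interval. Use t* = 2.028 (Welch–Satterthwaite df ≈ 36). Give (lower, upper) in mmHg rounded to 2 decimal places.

Standard errors of each mean: 15.6/√29 = 2.8968 and 14.0/√170 = 1.0738.
SE(x̄₁ − x̄₂) = √(2.8968² + 1.0738²) = 3.0894 for independent samples with unequal variances.
With t* = 2.028, the margin is 2.028 × 3.0894 = 6.2653.
x̄₁ − x̄₂ = 135 − 138 = -3.0000; the interval is -3.0000 ± 6.2653 = (-9.27, 3.27).

(-9.27, 3.27)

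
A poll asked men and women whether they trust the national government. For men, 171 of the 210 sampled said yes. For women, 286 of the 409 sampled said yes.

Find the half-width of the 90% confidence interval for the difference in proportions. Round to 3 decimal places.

0.058

p̂₁ = 171/210 = 0.8143 and p̂₂ = 286/409 = 0.6993.
SE₁ = √(p̂₁(1−p̂₁)/n₁) = √(0.8143·0.1857/210) = 0.02683; SE₂ = √(0.6993·0.3007/409) = 0.02267.
Independent samples: SE of the difference = √(SE₁² + SE₂²) = √(0.0007198489 + 0.0005139289) = 0.03513.
z* for 90% confidence is 1.645, so the margin of error is 1.645 × 0.03513 = 0.05779.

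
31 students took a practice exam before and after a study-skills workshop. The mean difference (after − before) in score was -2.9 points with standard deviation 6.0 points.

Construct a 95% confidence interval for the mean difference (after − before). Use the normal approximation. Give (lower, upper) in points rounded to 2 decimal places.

This is a matched-pairs design, so SE = s_d/√n = 6.0/√31 = 1.0776.
Margin = 1.960 × 1.0776 = 2.1121; the interval is -2.9 ± 2.1121 = (-5.01, -0.79).

(-5.01, -0.79)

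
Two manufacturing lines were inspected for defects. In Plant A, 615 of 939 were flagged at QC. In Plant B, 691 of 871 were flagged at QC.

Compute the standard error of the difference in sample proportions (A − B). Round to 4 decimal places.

0.0207

First, p̂₁ = 615/939 = 0.6550; p̂₂ = 691/871 = 0.7933.
The two standard errors are √(0.6550×0.3450/939) = 0.01551 and √(0.7933×0.2067/871) = 0.01372.
Because the samples are independent, SE_diff = √(0.01551² + 0.01372²) = 0.02071.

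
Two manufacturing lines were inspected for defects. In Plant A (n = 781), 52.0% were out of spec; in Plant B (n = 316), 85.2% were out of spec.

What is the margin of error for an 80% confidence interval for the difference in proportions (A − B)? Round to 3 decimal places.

0.034

SE₁ = √(p̂₁(1−p̂₁)/n₁) = √(0.5200·0.4800/781) = 0.01788; SE₂ = √(0.8520·0.1480/316) = 0.01998.
Independent samples: SE of the difference = √(SE₁² + SE₂²) = √(0.0003196944 + 0.0003992004) = 0.02681.
z* for 80% confidence is 1.282, so the margin of error is 1.282 × 0.02681 = 0.03437.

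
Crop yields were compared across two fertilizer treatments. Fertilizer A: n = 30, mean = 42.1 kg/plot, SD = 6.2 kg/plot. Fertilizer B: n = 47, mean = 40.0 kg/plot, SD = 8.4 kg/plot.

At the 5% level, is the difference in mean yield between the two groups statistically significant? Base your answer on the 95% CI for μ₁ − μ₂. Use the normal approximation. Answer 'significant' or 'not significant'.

Per-group SEs: s₁/√n₁ = 6.2/√30 = 1.1320, s₂/√n₂ = 8.4/√47 = 1.2253.
Unpooled SE of the difference: √(1.281424 + 1.50136009) = 1.6682.
Margin of error = z* · SE = 1.960 × 1.6682 = 3.2697.
x̄₁ − x̄₂ = 42.1 − 40.0 = 2.1000.
CI: 2.1000 ± 3.2697 = (-1.1697, 5.3697).
The interval (-1.1697, 5.3697) contains 0, so the difference is not significant.

not significant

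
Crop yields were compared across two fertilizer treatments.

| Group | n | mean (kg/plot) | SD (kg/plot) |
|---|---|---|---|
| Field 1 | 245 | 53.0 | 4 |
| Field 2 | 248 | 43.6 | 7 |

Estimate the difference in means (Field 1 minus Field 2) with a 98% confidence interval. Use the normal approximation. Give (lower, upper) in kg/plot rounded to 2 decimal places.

Per-group SEs: s₁/√n₁ = 4/√245 = 0.2556, s₂/√n₂ = 7/√248 = 0.4445.
Unpooled SE of the difference: √(0.06533136 + 0.19758025) = 0.5127.
Margin of error = z* · SE = 2.326 × 0.5127 = 1.1925.
x̄₁ − x̄₂ = 53.0 − 43.6 = 9.4000.
CI: 9.4000 ± 1.1925 = (8.21, 10.59).

(8.21, 10.59)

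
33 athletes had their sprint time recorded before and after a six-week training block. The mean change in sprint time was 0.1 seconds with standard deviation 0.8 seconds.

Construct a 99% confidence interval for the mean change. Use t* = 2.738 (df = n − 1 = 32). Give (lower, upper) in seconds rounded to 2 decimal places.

This is a matched-pairs design, so SE = s_d/√n = 0.8/√33 = 0.1393.
Margin = 2.738 × 0.1393 = 0.3814; the interval is 0.1 ± 0.3814 = (-0.28, 0.48).

(-0.28, 0.48)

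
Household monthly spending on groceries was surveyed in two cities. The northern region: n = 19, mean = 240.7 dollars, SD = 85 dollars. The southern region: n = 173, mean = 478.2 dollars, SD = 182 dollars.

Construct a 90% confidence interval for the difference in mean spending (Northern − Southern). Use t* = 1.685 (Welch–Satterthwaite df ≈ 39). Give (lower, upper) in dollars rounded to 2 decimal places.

(-277.79, -197.21)

SE₁ = s₁/√n₁ = 85/√19 = 19.5003; SE₂ = 182/√173 = 13.8372.
Independent samples, unequal variances: SE_diff = √(SE₁² + SE₂²) = √(380.26170009 + 191.46810384) = 23.9109.
t* = 1.685, so margin of error = 1.685 × 23.9109 = 40.2899.
Difference in means = 240.7 − 478.2 = -237.5000.
-237.5000 ± 40.2899 → (-277.79, -197.21).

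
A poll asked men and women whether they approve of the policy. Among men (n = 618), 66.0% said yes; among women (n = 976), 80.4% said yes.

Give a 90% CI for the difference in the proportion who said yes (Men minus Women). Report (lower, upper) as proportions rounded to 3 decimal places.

The two standard errors are √(0.6600×0.3400/618) = 0.01906 and √(0.8040×0.1960/976) = 0.01271.
Because the samples are independent, SE_diff = √(0.01906² + 0.01271²) = 0.02291.
Using z* = 1.645 for 90%, ME = 1.645 × 0.02291 = 0.03769.
p̂₁ − p̂₂ = -0.1440; interval -0.1440 ± 0.03769 gives (-0.182, -0.106).

(-0.182, -0.106)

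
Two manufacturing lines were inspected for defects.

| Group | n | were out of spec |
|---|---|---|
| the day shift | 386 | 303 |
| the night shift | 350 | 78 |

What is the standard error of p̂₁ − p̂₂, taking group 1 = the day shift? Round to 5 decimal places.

0.03053

p̂₁ = 303/386 = 0.7850 and p̂₂ = 78/350 = 0.2229.
SE₁ = √(p̂₁(1−p̂₁)/n₁) = √(0.7850·0.2150/386) = 0.02091; SE₂ = √(0.2229·0.7771/350) = 0.02225.
Independent samples: SE of the difference = √(SE₁² + SE₂²) = √(0.0004372281 + 0.0004950625) = 0.03053.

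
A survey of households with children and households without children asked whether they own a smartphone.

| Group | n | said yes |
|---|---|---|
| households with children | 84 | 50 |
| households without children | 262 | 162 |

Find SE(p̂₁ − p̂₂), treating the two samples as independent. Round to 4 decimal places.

0.0614

Sample proportions: 50/84 = 0.5952, 162/262 = 0.6183.
Each SE is √(p̂(1−p̂)/n): √(0.5952·0.4048/84) = 0.05356 and √(0.6183·0.3817/262) = 0.03001.
SE(p̂₁ − p̂₂) = √(SE₁² + SE₂²) = √(0.0028686736 + 0.0009006001) = 0.06139, since the two samples are independent.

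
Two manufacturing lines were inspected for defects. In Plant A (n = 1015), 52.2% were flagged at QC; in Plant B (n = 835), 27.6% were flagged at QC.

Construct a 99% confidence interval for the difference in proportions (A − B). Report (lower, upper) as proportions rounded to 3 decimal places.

The two standard errors are √(0.5220×0.4780/1015) = 0.01568 and √(0.2760×0.7240/835) = 0.01547.
Because the samples are independent, SE_diff = √(0.01568² + 0.01547²) = 0.02203.
Using z* = 2.576 for 99%, ME = 2.576 × 0.02203 = 0.05675.
p̂₁ − p̂₂ = 0.2460; interval 0.2460 ± 0.05675 gives (0.189, 0.303).

(0.189, 0.303)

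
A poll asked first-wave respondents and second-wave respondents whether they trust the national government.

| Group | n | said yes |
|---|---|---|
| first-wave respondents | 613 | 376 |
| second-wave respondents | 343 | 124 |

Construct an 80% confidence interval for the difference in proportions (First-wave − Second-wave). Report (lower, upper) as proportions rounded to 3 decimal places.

Sample proportions: 376/613 = 0.6134, 124/343 = 0.3615.
Each SE is √(p̂(1−p̂)/n): √(0.6134·0.3866/613) = 0.01967 and √(0.3615·0.6385/343) = 0.02594.
SE(p̂₁ − p̂₂) = √(SE₁² + SE₂²) = √(0.0003869089 + 0.0006728836) = 0.03255, since the two samples are independent.
At 80% confidence z* = 1.282; margin = 1.282 × 0.03255 = 0.04173.
The difference is 0.6134 − 0.3615 = 0.2519, so the interval is 0.2519 ± 0.04173 = (0.210, 0.294).

(0.210, 0.294)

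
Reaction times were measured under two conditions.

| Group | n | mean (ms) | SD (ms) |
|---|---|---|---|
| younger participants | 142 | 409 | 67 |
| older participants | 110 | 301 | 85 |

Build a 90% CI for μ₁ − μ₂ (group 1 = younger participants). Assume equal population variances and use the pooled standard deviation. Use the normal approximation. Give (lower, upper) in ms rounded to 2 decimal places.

Pooled variance s_p² = [141·67² + 109·85²] / (142+110−2) = 5681.8960, so s_p = 75.3784.
SE_diff = s_p·√(1/n₁ + 1/n₂) = 75.3784·√(1/142 + 1/110) = 9.5743.
z* = 1.645; margin = 1.645 × 9.5743 = 15.7497.
Difference = 409 − 301 = 108.0000.
108.0000 ± 15.7497 → (92.25, 123.75).

(92.25, 123.75)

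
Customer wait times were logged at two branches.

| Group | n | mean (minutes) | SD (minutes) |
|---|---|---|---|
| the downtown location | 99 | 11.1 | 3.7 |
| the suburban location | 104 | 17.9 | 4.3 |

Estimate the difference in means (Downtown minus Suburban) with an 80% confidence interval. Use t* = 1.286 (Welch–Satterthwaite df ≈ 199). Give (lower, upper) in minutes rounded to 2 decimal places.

(-7.52, -6.08)

SE₁ = s₁/√n₁ = 3.7/√99 = 0.3719; SE₂ = 4.3/√104 = 0.4216.
Independent samples, unequal variances: SE_diff = √(SE₁² + SE₂²) = √(0.13830961 + 0.17774656) = 0.5622.
t* = 1.286, so margin of error = 1.286 × 0.5622 = 0.7230.
Difference in means = 11.1 − 17.9 = -6.8000.
-6.8000 ± 0.7230 → (-7.52, -6.08).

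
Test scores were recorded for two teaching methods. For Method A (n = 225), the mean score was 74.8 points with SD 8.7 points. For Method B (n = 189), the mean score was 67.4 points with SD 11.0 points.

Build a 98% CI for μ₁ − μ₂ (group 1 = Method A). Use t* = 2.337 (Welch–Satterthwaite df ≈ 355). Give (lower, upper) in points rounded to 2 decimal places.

Standard errors of each mean: 8.7/√225 = 0.5800 and 11.0/√189 = 0.8001.
SE(x̄₁ − x̄₂) = √(0.5800² + 0.8001²) = 0.9882 for independent samples with unequal variances.
With t* = 2.337, the margin is 2.337 × 0.9882 = 2.3094.
x̄₁ − x̄₂ = 74.8 − 67.4 = 7.4000; the interval is 7.4000 ± 2.3094 = (5.09, 9.71).

(5.09, 9.71)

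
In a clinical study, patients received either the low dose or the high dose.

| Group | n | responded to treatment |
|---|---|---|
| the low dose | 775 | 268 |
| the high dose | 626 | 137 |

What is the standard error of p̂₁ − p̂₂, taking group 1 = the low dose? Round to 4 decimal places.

0.0238

First, p̂₁ = 268/775 = 0.3458; p̂₂ = 137/626 = 0.2188.
The two standard errors are √(0.3458×0.6542/775) = 0.01709 and √(0.2188×0.7812/626) = 0.01652.
Because the samples are independent, SE_diff = √(0.01709² + 0.01652²) = 0.02377.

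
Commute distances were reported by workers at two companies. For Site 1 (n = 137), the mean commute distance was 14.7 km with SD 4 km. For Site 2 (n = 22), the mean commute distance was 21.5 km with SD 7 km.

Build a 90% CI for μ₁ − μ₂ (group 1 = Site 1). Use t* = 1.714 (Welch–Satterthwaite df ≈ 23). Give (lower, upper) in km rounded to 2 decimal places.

(-9.42, -4.18)

SE₁ = s₁/√n₁ = 4/√137 = 0.3417; SE₂ = 7/√22 = 1.4924.
Independent samples, unequal variances: SE_diff = √(SE₁² + SE₂²) = √(0.11675889 + 2.22725776) = 1.5310.
t* = 1.714, so margin of error = 1.714 × 1.5310 = 2.6241.
Difference in means = 14.7 − 21.5 = -6.8000.
-6.8000 ± 2.6241 → (-9.42, -4.18).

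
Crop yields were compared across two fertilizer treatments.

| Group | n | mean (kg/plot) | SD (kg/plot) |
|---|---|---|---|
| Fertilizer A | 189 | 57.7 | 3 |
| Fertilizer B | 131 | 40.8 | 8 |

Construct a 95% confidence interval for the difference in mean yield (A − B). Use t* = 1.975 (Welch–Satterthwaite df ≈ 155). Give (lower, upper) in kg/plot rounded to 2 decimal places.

(15.45, 18.35)

Standard errors of each mean: 3/√189 = 0.2182 and 8/√131 = 0.6990.
SE(x̄₁ − x̄₂) = √(0.2182² + 0.6990²) = 0.7323 for independent samples with unequal variances.
With t* = 1.975, the margin is 1.975 × 0.7323 = 1.4463.
x̄₁ − x̄₂ = 57.7 − 40.8 = 16.9000; the interval is 16.9000 ± 1.4463 = (15.45, 18.35).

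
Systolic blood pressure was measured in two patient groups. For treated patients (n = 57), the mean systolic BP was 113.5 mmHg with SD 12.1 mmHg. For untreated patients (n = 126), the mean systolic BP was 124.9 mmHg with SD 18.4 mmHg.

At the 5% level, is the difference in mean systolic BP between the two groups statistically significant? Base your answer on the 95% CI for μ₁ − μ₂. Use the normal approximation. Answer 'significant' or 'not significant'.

Per-group SEs: s₁/√n₁ = 12.1/√57 = 1.6027, s₂/√n₂ = 18.4/√126 = 1.6392.
Unpooled SE of the difference: √(2.56864729 + 2.68697664) = 2.2925.
Margin of error = z* · SE = 1.960 × 2.2925 = 4.4933.
x̄₁ − x̄₂ = 113.5 − 124.9 = -11.4000.
CI: -11.4000 ± 4.4933 = (-15.8933, -6.9067).
The interval (-15.8933, -6.9067) does not contain 0, so the difference is significant.

significant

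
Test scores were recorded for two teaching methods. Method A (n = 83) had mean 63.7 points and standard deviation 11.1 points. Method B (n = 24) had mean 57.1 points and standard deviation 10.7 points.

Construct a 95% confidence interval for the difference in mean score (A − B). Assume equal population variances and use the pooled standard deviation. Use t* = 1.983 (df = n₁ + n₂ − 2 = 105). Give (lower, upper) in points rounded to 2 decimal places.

(1.54, 11.66)

s_p = √[((n₁−1)s₁² + (n₂−1)s₂²)/(n₁+n₂−2)] = √[(82·11.1² + 23·10.7²)/105] = 11.0136.
SE = 11.0136·√(1/83 + 1/24) = 2.5526.
With t* = 1.983, margin = 1.983 × 2.5526 = 5.0618.
x̄₁ − x̄₂ = 63.7 − 57.1 = 6.6000; interval 6.6000 ± 5.0618 = (1.54, 11.66).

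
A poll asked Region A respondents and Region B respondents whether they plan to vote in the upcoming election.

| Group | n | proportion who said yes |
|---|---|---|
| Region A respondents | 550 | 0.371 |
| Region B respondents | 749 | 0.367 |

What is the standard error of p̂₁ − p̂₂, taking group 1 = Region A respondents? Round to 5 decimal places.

0.02710

SE₁ = √(p̂₁(1−p̂₁)/n₁) = √(0.3710·0.6290/550) = 0.02060; SE₂ = √(0.3670·0.6330/749) = 0.01761.
Independent samples: SE of the difference = √(SE₁² + SE₂²) = √(0.00042436 + 0.0003101121) = 0.02710.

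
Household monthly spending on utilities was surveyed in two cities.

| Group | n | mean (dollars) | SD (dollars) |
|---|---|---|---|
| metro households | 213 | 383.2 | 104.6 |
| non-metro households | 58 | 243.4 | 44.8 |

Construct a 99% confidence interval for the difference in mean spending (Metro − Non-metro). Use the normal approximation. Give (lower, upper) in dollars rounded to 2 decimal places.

SE₁ = s₁/√n₁ = 104.6/√213 = 7.1671; SE₂ = 44.8/√58 = 5.8825.
Independent samples, unequal variances: SE_diff = √(SE₁² + SE₂²) = √(51.36732241 + 34.60380625) = 9.2721.
z* = 2.576, so margin of error = 2.576 × 9.2721 = 23.8849.
Difference in means = 383.2 − 243.4 = 139.8000.
139.8000 ± 23.8849 → (115.92, 163.68).

(115.92, 163.68)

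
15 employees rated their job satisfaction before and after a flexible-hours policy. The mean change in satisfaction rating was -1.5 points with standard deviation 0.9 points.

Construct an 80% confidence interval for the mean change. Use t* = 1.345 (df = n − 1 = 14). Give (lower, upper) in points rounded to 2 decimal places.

Paired design: SE = s_d/√n = 0.9/√15 = 0.2324.
t* = 1.345; margin of error = 1.345 × 0.2324 = 0.3126.
-1.5 ± 0.3126 → (-1.81, -1.19).

(-1.81, -1.19)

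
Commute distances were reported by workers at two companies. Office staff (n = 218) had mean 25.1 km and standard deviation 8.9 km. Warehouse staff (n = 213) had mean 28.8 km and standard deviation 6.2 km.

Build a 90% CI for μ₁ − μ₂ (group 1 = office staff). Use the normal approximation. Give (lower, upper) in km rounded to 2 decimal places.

(-4.91, -2.49)

Standard errors of each mean: 8.9/√218 = 0.6028 and 6.2/√213 = 0.4248.
SE(x̄₁ − x̄₂) = √(0.6028² + 0.4248²) = 0.7374 for independent samples with unequal variances.
With z* = 1.645, the margin is 1.645 × 0.7374 = 1.2130.
x̄₁ − x̄₂ = 25.1 − 28.8 = -3.7000; the interval is -3.7000 ± 1.2130 = (-4.91, -2.49).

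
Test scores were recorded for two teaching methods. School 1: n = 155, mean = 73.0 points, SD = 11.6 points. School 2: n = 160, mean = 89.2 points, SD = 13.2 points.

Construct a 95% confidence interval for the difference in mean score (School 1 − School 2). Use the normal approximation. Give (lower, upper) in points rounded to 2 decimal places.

(-18.94, -13.46)

SE₁ = s₁/√n₁ = 11.6/√155 = 0.9317; SE₂ = 13.2/√160 = 1.0436.
Independent samples, unequal variances: SE_diff = √(SE₁² + SE₂²) = √(0.86806489 + 1.08910096) = 1.3990.
z* = 1.960, so margin of error = 1.960 × 1.3990 = 2.7420.
Difference in means = 73.0 − 89.2 = -16.2000.
-16.2000 ± 2.7420 → (-18.94, -13.46).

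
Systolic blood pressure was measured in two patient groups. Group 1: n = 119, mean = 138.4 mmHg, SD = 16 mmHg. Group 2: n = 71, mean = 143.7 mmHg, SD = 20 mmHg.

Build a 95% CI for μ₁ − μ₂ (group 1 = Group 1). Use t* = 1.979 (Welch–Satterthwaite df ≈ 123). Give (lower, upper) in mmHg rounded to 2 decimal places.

SE₁ = s₁/√n₁ = 16/√119 = 1.4667; SE₂ = 20/√71 = 2.3736.
Independent samples, unequal variances: SE_diff = √(SE₁² + SE₂²) = √(2.15120889 + 5.63397696) = 2.7902.
t* = 1.979, so margin of error = 1.979 × 2.7902 = 5.5218.
Difference in means = 138.4 − 143.7 = -5.3000.
-5.3000 ± 5.5218 → (-10.82, 0.22).

(-10.82, 0.22)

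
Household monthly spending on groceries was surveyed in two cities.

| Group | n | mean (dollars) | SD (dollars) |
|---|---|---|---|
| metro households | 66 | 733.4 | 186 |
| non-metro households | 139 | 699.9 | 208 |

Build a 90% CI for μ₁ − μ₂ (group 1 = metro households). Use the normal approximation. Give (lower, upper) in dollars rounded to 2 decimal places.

(-14.05, 81.05)

SE₁ = s₁/√n₁ = 186/√66 = 22.8950; SE₂ = 208/√139 = 17.6423.
Independent samples, unequal variances: SE_diff = √(SE₁² + SE₂²) = √(524.181025 + 311.25074929) = 28.9038.
z* = 1.645, so margin of error = 1.645 × 28.9038 = 47.5468.
Difference in means = 733.4 − 699.9 = 33.5000.
33.5000 ± 47.5468 → (-14.05, 81.05).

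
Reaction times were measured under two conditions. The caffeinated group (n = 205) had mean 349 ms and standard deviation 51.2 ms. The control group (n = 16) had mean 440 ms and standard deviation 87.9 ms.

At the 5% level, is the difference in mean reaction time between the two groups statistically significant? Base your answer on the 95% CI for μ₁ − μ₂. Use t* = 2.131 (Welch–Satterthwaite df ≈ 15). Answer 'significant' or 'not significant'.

significant

Per-group SEs: s₁/√n₁ = 51.2/√205 = 3.5760, s₂/√n₂ = 87.9/√16 = 21.9750.
Unpooled SE of the difference: √(12.787776 + 482.900625) = 22.2641.
Margin of error = t* · SE = 2.131 × 22.2641 = 47.4448.
x̄₁ − x̄₂ = 349 − 440 = -91.0000.
CI: -91.0000 ± 47.4448 = (-138.4448, -43.5552).
The interval (-138.4448, -43.5552) does not contain 0, so the difference is significant.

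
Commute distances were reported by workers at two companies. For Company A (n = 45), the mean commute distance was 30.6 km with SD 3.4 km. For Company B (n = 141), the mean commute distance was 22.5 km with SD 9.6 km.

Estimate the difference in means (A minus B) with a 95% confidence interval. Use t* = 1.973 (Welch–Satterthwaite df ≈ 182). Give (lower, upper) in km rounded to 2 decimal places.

Standard errors of each mean: 3.4/√45 = 0.5068 and 9.6/√141 = 0.8085.
SE(x̄₁ − x̄₂) = √(0.5068² + 0.8085²) = 0.9542 for independent samples with unequal variances.
With t* = 1.973, the margin is 1.973 × 0.9542 = 1.8826.
x̄₁ − x̄₂ = 30.6 − 22.5 = 8.1000; the interval is 8.1000 ± 1.8826 = (6.22, 9.98).

(6.22, 9.98)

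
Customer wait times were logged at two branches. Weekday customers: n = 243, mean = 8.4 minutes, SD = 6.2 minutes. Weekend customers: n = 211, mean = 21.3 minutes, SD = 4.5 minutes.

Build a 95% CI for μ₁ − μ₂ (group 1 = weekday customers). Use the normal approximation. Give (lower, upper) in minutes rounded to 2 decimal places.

(-13.89, -11.91)

SE₁ = s₁/√n₁ = 6.2/√243 = 0.3977; SE₂ = 4.5/√211 = 0.3098.
Independent samples, unequal variances: SE_diff = √(SE₁² + SE₂²) = √(0.15816529 + 0.09597604) = 0.5041.
z* = 1.960, so margin of error = 1.960 × 0.5041 = 0.9880.
Difference in means = 8.4 − 21.3 = -12.9000.
-12.9000 ± 0.9880 → (-13.89, -11.91).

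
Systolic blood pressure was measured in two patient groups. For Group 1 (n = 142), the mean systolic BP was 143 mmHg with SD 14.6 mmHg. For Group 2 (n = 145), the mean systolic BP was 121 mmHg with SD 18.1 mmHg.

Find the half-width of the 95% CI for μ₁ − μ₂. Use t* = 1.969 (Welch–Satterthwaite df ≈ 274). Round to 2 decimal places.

3.82

SE₁ = s₁/√n₁ = 14.6/√142 = 1.2252; SE₂ = 18.1/√145 = 1.5031.
Independent samples, unequal variances: SE_diff = √(SE₁² + SE₂²) = √(1.50111504 + 2.25930961) = 1.9392.
t* = 1.969, so margin of error = 1.969 × 1.9392 = 3.8183.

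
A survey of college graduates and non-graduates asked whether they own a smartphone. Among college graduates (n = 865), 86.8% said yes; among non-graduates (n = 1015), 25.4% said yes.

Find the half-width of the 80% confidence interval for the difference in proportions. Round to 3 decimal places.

Each SE is √(p̂(1−p̂)/n): √(0.8680·0.1320/865) = 0.01151 and √(0.2540·0.7460/1015) = 0.01366.
SE(p̂₁ − p̂₂) = √(SE₁² + SE₂²) = √(0.0001324801 + 0.0001865956) = 0.01786, since the two samples are independent.
At 80% confidence z* = 1.282; margin = 1.282 × 0.01786 = 0.02290.

0.023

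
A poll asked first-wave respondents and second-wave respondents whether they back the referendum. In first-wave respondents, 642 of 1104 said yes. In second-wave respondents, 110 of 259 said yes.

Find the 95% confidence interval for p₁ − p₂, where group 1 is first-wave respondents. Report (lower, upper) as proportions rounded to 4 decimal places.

(0.0899, 0.2237)

p̂₁ = 642/1104 = 0.5815 and p̂₂ = 110/259 = 0.4247.
SE₁ = √(p̂₁(1−p̂₁)/n₁) = √(0.5815·0.4185/1104) = 0.01485; SE₂ = √(0.4247·0.5753/259) = 0.03071.
Independent samples: SE of the difference = √(SE₁² + SE₂²) = √(0.0002205225 + 0.0009431041) = 0.03411.
z* for 95% confidence is 1.960, so the margin of error is 1.960 × 0.03411 = 0.06686.
Point estimate p̂₁ − p̂₂ = 0.5815 − 0.4247 = 0.1568.
0.1568 ± 0.06686 → (0.0899, 0.2237).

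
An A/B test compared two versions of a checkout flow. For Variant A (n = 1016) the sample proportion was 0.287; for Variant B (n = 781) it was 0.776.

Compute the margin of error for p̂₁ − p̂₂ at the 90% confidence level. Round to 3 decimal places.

The two standard errors are √(0.2870×0.7130/1016) = 0.01419 and √(0.7760×0.2240/781) = 0.01492.
Because the samples are independent, SE_diff = √(0.01419² + 0.01492²) = 0.02059.
Using z* = 1.645 for 90%, ME = 1.645 × 0.02059 = 0.03387.

0.034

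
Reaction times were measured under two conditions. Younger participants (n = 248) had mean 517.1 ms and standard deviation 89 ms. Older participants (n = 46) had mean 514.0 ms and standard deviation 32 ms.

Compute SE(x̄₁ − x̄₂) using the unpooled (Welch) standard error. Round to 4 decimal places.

7.3621

Standard errors of each mean: 89/√248 = 5.6515 and 32/√46 = 4.7181.
SE(x̄₁ − x̄₂) = √(5.6515² + 4.7181²) = 7.3621 for independent samples with unequal variances.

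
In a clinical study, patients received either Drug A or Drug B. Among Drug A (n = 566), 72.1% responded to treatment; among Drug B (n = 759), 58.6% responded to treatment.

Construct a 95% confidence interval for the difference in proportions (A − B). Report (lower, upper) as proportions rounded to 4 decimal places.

Each SE is √(p̂(1−p̂)/n): √(0.7210·0.2790/566) = 0.01885 and √(0.5860·0.4140/759) = 0.01788.
SE(p̂₁ − p̂₂) = √(SE₁² + SE₂²) = √(0.0003553225 + 0.0003196944) = 0.02598, since the two samples are independent.
At 95% confidence z* = 1.960; margin = 1.960 × 0.02598 = 0.05092.
The difference is 0.7210 − 0.5860 = 0.1350, so the interval is 0.1350 ± 0.05092 = (0.0841, 0.1859).

(0.0841, 0.1859)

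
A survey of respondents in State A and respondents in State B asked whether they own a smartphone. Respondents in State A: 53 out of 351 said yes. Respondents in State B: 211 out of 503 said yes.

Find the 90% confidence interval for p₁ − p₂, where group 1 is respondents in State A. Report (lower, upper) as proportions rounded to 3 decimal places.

(-0.316, -0.221)

First, p̂₁ = 53/351 = 0.1510; p̂₂ = 211/503 = 0.4195.
The two standard errors are √(0.1510×0.8490/351) = 0.01911 and √(0.4195×0.5805/503) = 0.02200.
Because the samples are independent, SE_diff = √(0.01911² + 0.02200²) = 0.02914.
Using z* = 1.645 for 90%, ME = 1.645 × 0.02914 = 0.04794.
p̂₁ − p̂₂ = -0.2685; interval -0.2685 ± 0.04794 gives (-0.316, -0.221).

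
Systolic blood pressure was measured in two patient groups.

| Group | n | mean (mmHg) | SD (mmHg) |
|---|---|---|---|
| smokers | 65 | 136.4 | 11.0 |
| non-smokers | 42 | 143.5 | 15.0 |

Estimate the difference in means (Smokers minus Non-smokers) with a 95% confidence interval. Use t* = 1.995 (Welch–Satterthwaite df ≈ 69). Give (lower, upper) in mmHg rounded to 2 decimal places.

Standard errors of each mean: 11.0/√65 = 1.3644 and 15.0/√42 = 2.3146.
SE(x̄₁ − x̄₂) = √(1.3644² + 2.3146²) = 2.6868 for independent samples with unequal variances.
With t* = 1.995, the margin is 1.995 × 2.6868 = 5.3602.
x̄₁ − x̄₂ = 136.4 − 143.5 = -7.1000; the interval is -7.1000 ± 5.3602 = (-12.46, -1.74).

(-12.46, -1.74)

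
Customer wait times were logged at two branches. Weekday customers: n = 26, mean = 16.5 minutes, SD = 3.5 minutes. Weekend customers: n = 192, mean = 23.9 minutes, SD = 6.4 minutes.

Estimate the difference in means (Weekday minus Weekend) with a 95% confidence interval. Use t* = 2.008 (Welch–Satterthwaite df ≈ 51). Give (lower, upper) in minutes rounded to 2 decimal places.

(-9.06, -5.74)

Per-group SEs: s₁/√n₁ = 3.5/√26 = 0.6864, s₂/√n₂ = 6.4/√192 = 0.4619.
Unpooled SE of the difference: √(0.47114496 + 0.21335161) = 0.8273.
Margin of error = t* · SE = 2.008 × 0.8273 = 1.6612.
x̄₁ − x̄₂ = 16.5 − 23.9 = -7.4000.
CI: -7.4000 ± 1.6612 = (-9.06, -5.74).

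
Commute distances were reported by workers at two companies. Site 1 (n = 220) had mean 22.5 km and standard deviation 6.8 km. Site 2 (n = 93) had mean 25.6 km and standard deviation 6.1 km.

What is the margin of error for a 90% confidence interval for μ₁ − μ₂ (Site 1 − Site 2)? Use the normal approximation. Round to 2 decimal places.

1.29

Per-group SEs: s₁/√n₁ = 6.8/√220 = 0.4585, s₂/√n₂ = 6.1/√93 = 0.6325.
Unpooled SE of the difference: √(0.21022225 + 0.40005625) = 0.7812.
Margin of error = z* · SE = 1.645 × 0.7812 = 1.2851.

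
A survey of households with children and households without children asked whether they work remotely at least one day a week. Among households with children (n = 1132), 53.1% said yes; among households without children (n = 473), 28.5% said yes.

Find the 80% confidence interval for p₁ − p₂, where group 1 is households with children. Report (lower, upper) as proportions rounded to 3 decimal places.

(0.213, 0.279)

Each SE is √(p̂(1−p̂)/n): √(0.5310·0.4690/1132) = 0.01483 and √(0.2850·0.7150/473) = 0.02076.
SE(p̂₁ − p̂₂) = √(SE₁² + SE₂²) = √(0.0002199289 + 0.0004309776) = 0.02551, since the two samples are independent.
At 80% confidence z* = 1.282; margin = 1.282 × 0.02551 = 0.03270.
The difference is 0.5310 − 0.2850 = 0.2460, so the interval is 0.2460 ± 0.03270 = (0.213, 0.279).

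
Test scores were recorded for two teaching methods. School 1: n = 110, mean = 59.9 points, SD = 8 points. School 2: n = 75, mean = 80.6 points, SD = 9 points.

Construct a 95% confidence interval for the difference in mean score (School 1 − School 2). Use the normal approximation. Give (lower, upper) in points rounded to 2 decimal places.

(-23.23, -18.17)

Per-group SEs: s₁/√n₁ = 8/√110 = 0.7628, s₂/√n₂ = 9/√75 = 1.0392.
Unpooled SE of the difference: √(0.58186384 + 1.07993664) = 1.2891.
Margin of error = z* · SE = 1.960 × 1.2891 = 2.5266.
x̄₁ − x̄₂ = 59.9 − 80.6 = -20.7000.
CI: -20.7000 ± 2.5266 = (-23.23, -18.17).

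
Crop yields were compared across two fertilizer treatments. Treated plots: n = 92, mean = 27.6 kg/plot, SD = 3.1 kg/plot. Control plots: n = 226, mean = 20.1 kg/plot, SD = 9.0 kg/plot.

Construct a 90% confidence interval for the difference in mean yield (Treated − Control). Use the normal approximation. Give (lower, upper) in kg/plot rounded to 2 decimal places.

Standard errors of each mean: 3.1/√92 = 0.3232 and 9.0/√226 = 0.5987.
SE(x̄₁ − x̄₂) = √(0.3232² + 0.5987²) = 0.6804 for independent samples with unequal variances.
With z* = 1.645, the margin is 1.645 × 0.6804 = 1.1193.
x̄₁ − x̄₂ = 27.6 − 20.1 = 7.5000; the interval is 7.5000 ± 1.1193 = (6.38, 8.62).

(6.38, 8.62)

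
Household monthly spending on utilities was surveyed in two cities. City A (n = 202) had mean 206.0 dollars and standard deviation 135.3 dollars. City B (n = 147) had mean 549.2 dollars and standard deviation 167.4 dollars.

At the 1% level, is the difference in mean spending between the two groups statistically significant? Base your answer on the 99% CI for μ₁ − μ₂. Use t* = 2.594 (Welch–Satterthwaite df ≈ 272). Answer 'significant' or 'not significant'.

significant

Standard errors of each mean: 135.3/√202 = 9.5197 and 167.4/√147 = 13.8069.
SE(x̄₁ − x̄₂) = √(9.5197² + 13.8069²) = 16.7707 for independent samples with unequal variances.
With t* = 2.594, the margin is 2.594 × 16.7707 = 43.5032.
x̄₁ − x̄₂ = 206.0 − 549.2 = -343.2000; the interval is -343.2000 ± 43.5032 = (-386.7032, -299.6968).
The interval (-386.7032, -299.6968) does not contain 0, so the difference is significant.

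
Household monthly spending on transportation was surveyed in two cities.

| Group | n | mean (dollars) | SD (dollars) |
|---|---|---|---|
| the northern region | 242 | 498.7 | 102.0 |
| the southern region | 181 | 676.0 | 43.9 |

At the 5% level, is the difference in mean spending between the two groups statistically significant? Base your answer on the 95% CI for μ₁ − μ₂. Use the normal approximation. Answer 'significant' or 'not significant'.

significant

SE₁ = s₁/√n₁ = 102.0/√242 = 6.5568; SE₂ = 43.9/√181 = 3.2631.
Independent samples, unequal variances: SE_diff = √(SE₁² + SE₂²) = √(42.99162624 + 10.64782161) = 7.3239.
z* = 1.960, so margin of error = 1.960 × 7.3239 = 14.3548.
Difference in means = 498.7 − 676.0 = -177.3000.
-177.3000 ± 14.3548 → (-191.6548, -162.9452).
The interval (-191.6548, -162.9452) does not contain 0, so the difference is significant.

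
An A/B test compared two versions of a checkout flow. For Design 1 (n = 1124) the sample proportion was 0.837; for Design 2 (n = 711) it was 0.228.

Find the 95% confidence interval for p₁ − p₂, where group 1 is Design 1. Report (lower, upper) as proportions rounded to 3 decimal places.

(0.571, 0.647)

Each SE is √(p̂(1−p̂)/n): √(0.8370·0.1630/1124) = 0.01102 and √(0.2280·0.7720/711) = 0.01573.
SE(p̂₁ − p̂₂) = √(SE₁² + SE₂²) = √(0.0001214404 + 0.0002474329) = 0.01921, since the two samples are independent.
At 95% confidence z* = 1.960; margin = 1.960 × 0.01921 = 0.03765.
The difference is 0.8370 − 0.2280 = 0.6090, so the interval is 0.6090 ± 0.03765 = (0.571, 0.647).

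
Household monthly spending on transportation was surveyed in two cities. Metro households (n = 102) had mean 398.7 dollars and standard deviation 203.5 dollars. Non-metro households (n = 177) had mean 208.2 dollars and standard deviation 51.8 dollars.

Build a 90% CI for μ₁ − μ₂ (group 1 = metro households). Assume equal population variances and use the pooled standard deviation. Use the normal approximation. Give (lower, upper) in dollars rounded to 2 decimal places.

s_p = √[((n₁−1)s₁² + (n₂−1)s₂²)/(n₁+n₂−2)] = √[(101·203.5² + 176·51.8²)/277] = 129.6327.
SE = 129.6327·√(1/102 + 1/177) = 16.1150.
With z* = 1.645, margin = 1.645 × 16.1150 = 26.5092.
x̄₁ − x̄₂ = 398.7 − 208.2 = 190.5000; interval 190.5000 ± 26.5092 = (163.99, 217.01).

(163.99, 217.01)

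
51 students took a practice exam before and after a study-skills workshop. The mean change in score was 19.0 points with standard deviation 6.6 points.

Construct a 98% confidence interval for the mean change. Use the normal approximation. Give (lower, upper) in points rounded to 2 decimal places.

(16.85, 21.15)

This is a matched-pairs design, so SE = s_d/√n = 6.6/√51 = 0.9242.
Margin = 2.326 × 0.9242 = 2.1497; the interval is 19.0 ± 2.1497 = (16.85, 21.15).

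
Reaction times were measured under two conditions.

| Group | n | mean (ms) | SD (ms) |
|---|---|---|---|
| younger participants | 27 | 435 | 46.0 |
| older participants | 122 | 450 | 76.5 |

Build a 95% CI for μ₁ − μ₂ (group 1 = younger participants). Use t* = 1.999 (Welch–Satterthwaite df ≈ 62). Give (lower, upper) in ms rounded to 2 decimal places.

SE₁ = s₁/√n₁ = 46.0/√27 = 8.8527; SE₂ = 76.5/√122 = 6.9260.
Independent samples, unequal variances: SE_diff = √(SE₁² + SE₂²) = √(78.37029729 + 47.969476) = 11.2401.
t* = 1.999, so margin of error = 1.999 × 11.2401 = 22.4690.
Difference in means = 435 − 450 = -15.0000.
-15.0000 ± 22.4690 → (-37.47, 7.47).

(-37.47, 7.47)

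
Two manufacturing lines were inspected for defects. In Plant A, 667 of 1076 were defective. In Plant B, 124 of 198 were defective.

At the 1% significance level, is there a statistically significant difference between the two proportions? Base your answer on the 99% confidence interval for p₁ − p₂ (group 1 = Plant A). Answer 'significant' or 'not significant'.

p̂₁ = 667/1076 = 0.6199 and p̂₂ = 124/198 = 0.6263.
SE₁ = √(p̂₁(1−p̂₁)/n₁) = √(0.6199·0.3801/1076) = 0.01480; SE₂ = √(0.6263·0.3737/198) = 0.03438.
Independent samples: SE of the difference = √(SE₁² + SE₂²) = √(0.00021904 + 0.0011819844) = 0.03743.
z* for 99% confidence is 2.576, so the margin of error is 2.576 × 0.03743 = 0.09642.
Point estimate p̂₁ − p̂₂ = 0.6199 − 0.6263 = -0.0064.
-0.0064 ± 0.09642 → (-0.10282, 0.09002).
The interval (-0.10282, 0.09002) contains 0, so the difference is not significant.

not significant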